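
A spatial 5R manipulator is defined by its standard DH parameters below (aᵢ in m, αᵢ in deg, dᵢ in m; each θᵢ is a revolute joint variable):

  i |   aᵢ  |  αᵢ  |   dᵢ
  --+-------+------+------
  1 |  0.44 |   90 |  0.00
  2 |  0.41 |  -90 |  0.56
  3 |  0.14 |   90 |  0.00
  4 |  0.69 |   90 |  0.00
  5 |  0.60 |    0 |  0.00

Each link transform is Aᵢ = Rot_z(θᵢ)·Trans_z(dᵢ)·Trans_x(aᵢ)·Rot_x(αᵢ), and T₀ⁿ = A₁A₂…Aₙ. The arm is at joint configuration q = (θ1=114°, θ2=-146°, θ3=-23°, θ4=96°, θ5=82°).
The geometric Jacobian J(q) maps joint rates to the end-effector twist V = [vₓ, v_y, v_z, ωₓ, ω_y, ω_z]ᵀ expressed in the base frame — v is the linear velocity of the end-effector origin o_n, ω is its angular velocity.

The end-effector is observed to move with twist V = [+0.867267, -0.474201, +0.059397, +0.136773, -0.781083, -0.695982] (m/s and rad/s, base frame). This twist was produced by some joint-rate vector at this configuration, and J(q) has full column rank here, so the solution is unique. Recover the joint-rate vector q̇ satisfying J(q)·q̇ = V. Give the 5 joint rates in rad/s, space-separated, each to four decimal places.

o_n = [0.7567, 1.0786, -0.7676]
J₁: ẑ×o_n = [-1.0786, 0.7567, 0.0000], ω = ẑ
J2: z=[0.9135, 0.4067, 0.0000] o=[-0.1790, 0.4020, 0.0000] → [-0.3122, 0.7013, 0.2376, 0.9135, 0.4067, 0.0000]
J3: z=[-0.2274, 0.5108, -0.8290] o=[0.4709, 0.3192, -0.2293] → [0.3546, -0.3594, -0.3188, -0.2274, 0.5108, -0.8290]
J4: z=[0.7092, 0.6703, 0.2185] o=[0.5643, 0.2439, -0.3013] → [-0.4950, 0.3727, 0.4630, 0.7092, 0.6703, 0.2185]
J5: z=[0.6399, -0.4819, -0.5986] o=[0.3601, 0.6332, -0.8331] → [0.2351, -0.2793, 0.4762, 0.6399, -0.4819, -0.5986]
q̇ = J⁺·V = [-0.5810, 0.3360, -0.3810, -0.7610, 0.4420]

-0.5810 0.3360 -0.3810 -0.7610 0.4420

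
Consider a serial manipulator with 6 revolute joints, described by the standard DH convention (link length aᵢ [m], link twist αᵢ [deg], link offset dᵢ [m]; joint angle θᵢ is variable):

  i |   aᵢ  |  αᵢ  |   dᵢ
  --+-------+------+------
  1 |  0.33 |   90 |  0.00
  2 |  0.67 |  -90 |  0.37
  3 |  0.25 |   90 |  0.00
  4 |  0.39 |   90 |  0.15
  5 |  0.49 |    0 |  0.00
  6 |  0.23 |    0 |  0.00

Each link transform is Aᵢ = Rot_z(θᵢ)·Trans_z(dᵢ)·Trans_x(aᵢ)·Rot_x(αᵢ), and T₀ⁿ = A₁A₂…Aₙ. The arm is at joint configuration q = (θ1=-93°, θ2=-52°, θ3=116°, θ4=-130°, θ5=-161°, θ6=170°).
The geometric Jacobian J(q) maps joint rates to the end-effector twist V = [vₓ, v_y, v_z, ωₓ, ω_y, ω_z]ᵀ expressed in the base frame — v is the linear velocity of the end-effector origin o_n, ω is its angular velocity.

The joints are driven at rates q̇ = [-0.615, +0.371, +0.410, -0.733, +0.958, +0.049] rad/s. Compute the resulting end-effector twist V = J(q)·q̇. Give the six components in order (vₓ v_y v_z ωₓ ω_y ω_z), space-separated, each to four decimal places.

-0.6365 0.0859 0.2427 -1.4170 -0.5623 0.2886

o_n = [-0.2549, -0.6110, -0.5671]
J₁: ẑ×o_n = [0.6110, -0.2549, 0.0000], ω = ẑ
J2: z=[-0.9986, 0.0523, 0.0000] o=[-0.0173, -0.3295, 0.0000] → [-0.0297, -0.5663, 0.2935, -0.9986, 0.0523, 0.0000]
J3: z=[-0.0412, -0.7869, 0.6157] o=[-0.4084, -0.7221, -0.5280] → [-0.0377, 0.0928, 0.1162, -0.0412, -0.7869, 0.6157]
J4: z=[0.4088, -0.5755, -0.7083] o=[-0.1804, -0.6665, -0.4416] → [0.1115, 0.1041, -0.0202, 0.4088, -0.5755, -0.7083]
J5: z=[-0.7249, -0.6763, 0.1311] o=[-0.3353, -0.5735, -0.8184] → [-0.1650, 0.1927, 0.0815, -0.7249, -0.6763, 0.1311]
J6: z=[-0.7249, -0.6763, 0.1311] o=[-0.1437, -0.6947, -0.3840] → [0.1128, -0.1473, -0.1359, -0.7249, -0.6763, 0.1311]
V = J·q̇ = [-0.6365, 0.0859, 0.2427, -1.4170, -0.5623, 0.2886]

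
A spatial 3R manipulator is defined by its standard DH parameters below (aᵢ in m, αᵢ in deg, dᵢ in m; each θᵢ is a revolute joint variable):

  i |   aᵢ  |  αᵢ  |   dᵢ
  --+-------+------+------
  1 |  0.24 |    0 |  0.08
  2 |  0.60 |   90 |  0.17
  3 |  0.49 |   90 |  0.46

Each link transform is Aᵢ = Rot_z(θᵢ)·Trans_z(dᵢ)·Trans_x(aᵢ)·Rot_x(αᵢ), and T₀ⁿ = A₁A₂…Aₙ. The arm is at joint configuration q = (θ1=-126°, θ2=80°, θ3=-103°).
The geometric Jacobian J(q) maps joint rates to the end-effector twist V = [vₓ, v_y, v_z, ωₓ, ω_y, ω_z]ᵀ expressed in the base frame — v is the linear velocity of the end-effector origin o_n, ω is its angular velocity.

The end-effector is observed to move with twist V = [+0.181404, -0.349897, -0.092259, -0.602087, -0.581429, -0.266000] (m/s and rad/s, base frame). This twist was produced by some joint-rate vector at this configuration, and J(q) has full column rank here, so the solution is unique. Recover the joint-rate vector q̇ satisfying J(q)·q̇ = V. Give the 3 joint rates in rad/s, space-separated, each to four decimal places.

o_n = [-0.1317, -0.8660, -0.2274]
J₁: ẑ×o_n = [0.8660, -0.1317, 0.0000], ω = ẑ
J2: z=[0.0000, 0.0000, 1.0000] o=[-0.1411, -0.1942, 0.0800] → [0.6719, 0.0093, -0.0000, 0.0000, 0.0000, 1.0000]
J3: z=[-0.7193, -0.6947, 0.0000] o=[0.2757, -0.6258, 0.2500] → [0.3317, -0.3434, -0.1102, -0.7193, -0.6947, 0.0000]
q̇ = J⁺·V = [0.4250, -0.6910, 0.8370]

0.4250 -0.6910 0.8370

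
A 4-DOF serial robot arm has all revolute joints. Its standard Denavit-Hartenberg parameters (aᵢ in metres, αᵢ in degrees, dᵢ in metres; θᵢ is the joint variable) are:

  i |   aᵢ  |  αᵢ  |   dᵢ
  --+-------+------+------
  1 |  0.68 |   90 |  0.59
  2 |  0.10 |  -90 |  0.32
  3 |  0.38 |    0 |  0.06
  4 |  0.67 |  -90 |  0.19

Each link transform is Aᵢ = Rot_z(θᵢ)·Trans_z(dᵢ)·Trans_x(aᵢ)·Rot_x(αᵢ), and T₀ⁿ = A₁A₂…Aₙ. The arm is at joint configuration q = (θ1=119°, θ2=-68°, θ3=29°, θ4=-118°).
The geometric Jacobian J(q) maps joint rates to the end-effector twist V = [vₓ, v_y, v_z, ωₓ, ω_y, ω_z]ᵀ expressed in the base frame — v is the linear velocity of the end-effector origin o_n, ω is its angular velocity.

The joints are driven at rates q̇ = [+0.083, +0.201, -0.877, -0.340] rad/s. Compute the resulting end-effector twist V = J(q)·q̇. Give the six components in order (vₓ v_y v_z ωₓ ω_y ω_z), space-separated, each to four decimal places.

0.2444 0.0051 0.6861 0.7228 -0.8895 -0.3729

o_n = [0.1820, 1.3336, 0.2719]
J₁: ẑ×o_n = [-1.3336, 0.1820, 0.0000], ω = ẑ
J2: z=[0.8746, 0.4848, 0.0000] o=[-0.3297, 0.5947, 0.5900] → [-0.1542, 0.2782, 0.3981, 0.8746, 0.4848, 0.0000]
J3: z=[-0.4495, 0.8109, 0.3746] o=[-0.0680, 0.7826, 0.4973] → [-0.3891, -0.0077, -0.4503, -0.4495, 0.8109, 0.3746]
J4: z=[-0.4495, 0.8109, 0.3746] o=[-0.3164, 0.8509, 0.2116] → [-0.1319, 0.2138, -0.6211, -0.4495, 0.8109, 0.3746]
V = J·q̇ = [0.2444, 0.0051, 0.6861, 0.7228, -0.8895, -0.3729]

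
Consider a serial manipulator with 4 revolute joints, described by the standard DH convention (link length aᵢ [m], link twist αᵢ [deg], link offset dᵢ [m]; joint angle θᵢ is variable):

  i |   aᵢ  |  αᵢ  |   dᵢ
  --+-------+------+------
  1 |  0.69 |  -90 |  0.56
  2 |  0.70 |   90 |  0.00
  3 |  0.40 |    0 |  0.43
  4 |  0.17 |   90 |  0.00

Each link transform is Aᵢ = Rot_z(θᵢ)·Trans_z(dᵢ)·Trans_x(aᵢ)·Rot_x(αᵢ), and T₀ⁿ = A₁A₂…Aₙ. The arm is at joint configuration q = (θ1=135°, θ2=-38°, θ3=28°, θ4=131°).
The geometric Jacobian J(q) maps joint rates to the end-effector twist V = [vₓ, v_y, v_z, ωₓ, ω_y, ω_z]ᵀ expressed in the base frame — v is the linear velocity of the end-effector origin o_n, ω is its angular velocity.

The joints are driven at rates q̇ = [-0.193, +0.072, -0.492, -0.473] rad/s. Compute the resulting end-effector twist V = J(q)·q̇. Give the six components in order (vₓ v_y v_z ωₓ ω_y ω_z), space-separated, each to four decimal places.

o_n = [-0.9750, 0.6232, 1.4495]
J₁: ẑ×o_n = [-0.6232, -0.9750, 0.0000], ω = ẑ
J2: z=[-0.7071, -0.7071, 0.0000] o=[-0.4879, 0.4879, 0.5600] → [-0.6290, 0.6290, -0.4401, -0.7071, -0.7071, 0.0000]
J3: z=[0.4353, -0.4353, 0.7880] o=[-0.8779, 0.8779, 0.9910] → [0.0011, -0.2761, -0.1531, 0.4353, -0.4353, 0.7880]
J4: z=[0.4353, -0.4353, 0.7880] o=[-1.0203, 0.7548, 1.5472] → [0.1462, 0.0783, -0.0375, 0.4353, -0.4353, 0.7880]
V = J·q̇ = [0.0053, 0.3323, 0.0614, -0.4710, 0.3692, -0.9534]

0.0053 0.3323 0.0614 -0.4710 0.3692 -0.9534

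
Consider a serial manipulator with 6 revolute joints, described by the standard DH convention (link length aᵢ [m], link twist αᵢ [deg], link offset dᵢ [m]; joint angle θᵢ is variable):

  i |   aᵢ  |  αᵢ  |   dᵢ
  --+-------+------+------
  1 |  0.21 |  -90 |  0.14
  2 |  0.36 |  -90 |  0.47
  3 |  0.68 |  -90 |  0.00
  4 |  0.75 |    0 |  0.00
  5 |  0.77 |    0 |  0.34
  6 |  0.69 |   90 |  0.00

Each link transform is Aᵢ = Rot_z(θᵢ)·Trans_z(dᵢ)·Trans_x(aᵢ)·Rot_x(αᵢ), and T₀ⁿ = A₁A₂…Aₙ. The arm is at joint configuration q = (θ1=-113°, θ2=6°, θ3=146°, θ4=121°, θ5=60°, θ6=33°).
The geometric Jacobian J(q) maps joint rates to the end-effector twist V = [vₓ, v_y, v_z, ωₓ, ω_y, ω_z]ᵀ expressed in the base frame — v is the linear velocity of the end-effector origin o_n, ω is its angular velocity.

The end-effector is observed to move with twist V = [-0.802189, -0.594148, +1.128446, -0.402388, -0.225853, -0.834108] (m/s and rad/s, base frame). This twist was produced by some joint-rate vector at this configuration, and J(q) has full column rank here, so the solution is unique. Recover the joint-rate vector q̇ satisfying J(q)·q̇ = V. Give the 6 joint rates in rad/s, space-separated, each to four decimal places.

o_n = [0.7360, -1.6906, 0.2737]
J₁: ẑ×o_n = [1.6906, 0.7360, -0.0000], ω = ẑ
J2: z=[0.9205, -0.3907, 0.0000] o=[-0.0821, -0.1933, 0.1400] → [-0.0522, -0.1230, -1.0586, 0.9205, -0.3907, 0.0000]
J3: z=[0.0408, 0.0962, -0.9945] o=[0.2107, -0.7065, 0.1024] → [-0.9622, -0.5294, -0.0907, 0.0408, 0.0962, -0.9945]
J4: z=[0.9804, 0.1880, 0.0585] o=[0.0797, -0.0419, 0.1613] → [0.1175, -0.0718, -1.7398, 0.9804, 0.1880, 0.0585]
J5: z=[0.9804, 0.1880, 0.0585] o=[0.1279, -0.4813, 0.7672] → [-0.0221, 0.5194, -1.3000, 0.9804, 0.1880, 0.0585]
J6: z=[0.9804, 0.1880, 0.0585] o=[0.6100, -1.1686, 0.7070] → [-0.0509, 0.4322, -0.5355, 0.9804, 0.1880, 0.0585]
q̇ = J⁺·V = [0.0680, 0.3960, 0.8590, -0.5430, -0.6980, 0.4230]

0.0680 0.3960 0.8590 -0.5430 -0.6980 0.4230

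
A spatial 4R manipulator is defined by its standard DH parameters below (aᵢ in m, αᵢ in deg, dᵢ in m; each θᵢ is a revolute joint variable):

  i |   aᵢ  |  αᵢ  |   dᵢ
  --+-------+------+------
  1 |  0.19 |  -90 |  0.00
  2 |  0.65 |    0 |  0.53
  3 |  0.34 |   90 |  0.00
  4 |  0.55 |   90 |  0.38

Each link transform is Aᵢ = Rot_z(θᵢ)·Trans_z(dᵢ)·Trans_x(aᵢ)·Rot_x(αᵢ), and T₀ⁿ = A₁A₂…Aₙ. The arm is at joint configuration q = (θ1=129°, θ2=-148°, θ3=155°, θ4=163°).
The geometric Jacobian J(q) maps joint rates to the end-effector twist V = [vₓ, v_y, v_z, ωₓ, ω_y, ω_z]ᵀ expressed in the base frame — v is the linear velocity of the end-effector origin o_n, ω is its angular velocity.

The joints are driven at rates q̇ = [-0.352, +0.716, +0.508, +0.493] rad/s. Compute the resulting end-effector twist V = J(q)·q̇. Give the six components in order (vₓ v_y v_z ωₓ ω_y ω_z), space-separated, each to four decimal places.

-0.5018 0.7524 0.5736 -0.9890 -0.7236 0.1373

o_n = [-0.2225, -0.8229, 0.7443]
J₁: ẑ×o_n = [0.8229, -0.2225, 0.0000], ω = ẑ
J2: z=[-0.7771, -0.6293, 0.0000] o=[-0.1196, 0.1477, 0.0000] → [-0.4684, 0.5784, 0.6895, -0.7771, -0.6293, 0.0000]
J3: z=[-0.7771, -0.6293, 0.0000] o=[-0.1846, -0.6143, 0.3444] → [-0.2516, 0.3107, 0.1383, -0.7771, -0.6293, 0.0000]
J4: z=[-0.0767, 0.0947, 0.9925] o=[-0.3969, -0.3520, 0.3030] → [0.5092, 0.2070, 0.0196, -0.0767, 0.0947, 0.9925]
V = J·q̇ = [-0.5018, 0.7524, 0.5736, -0.9890, -0.7236, 0.1373]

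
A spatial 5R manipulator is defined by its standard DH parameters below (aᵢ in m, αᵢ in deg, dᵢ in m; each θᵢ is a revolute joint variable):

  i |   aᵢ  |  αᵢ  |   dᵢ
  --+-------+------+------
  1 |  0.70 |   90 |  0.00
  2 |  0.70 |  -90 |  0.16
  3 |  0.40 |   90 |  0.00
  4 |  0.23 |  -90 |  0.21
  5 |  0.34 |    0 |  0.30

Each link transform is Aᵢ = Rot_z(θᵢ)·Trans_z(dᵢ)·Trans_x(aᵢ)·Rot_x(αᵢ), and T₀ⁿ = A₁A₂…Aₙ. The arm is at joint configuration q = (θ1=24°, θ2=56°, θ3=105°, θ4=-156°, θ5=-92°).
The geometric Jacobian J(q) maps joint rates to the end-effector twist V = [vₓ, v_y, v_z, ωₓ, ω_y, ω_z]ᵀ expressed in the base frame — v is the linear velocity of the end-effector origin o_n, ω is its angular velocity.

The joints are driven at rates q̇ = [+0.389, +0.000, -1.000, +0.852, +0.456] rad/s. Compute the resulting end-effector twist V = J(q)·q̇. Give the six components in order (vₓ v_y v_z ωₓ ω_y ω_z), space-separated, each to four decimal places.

0.0613 0.4155 0.2728 1.3062 1.0190 0.2393

o_n = [1.3809, 0.9367, 0.7485]
J₁: ẑ×o_n = [-0.9367, 1.3809, 0.0000], ω = ẑ
J2: z=[0.4067, -0.9135, 0.0000] o=[0.6395, 0.2847, 0.0000] → [-0.6838, -0.3044, 0.9425, 0.4067, -0.9135, 0.0000]
J3: z=[-0.7574, -0.3372, 0.5592] o=[1.0622, 0.2978, 0.5803] → [-0.4140, 0.3056, -0.3764, -0.7574, -0.3372, 0.5592]
J4: z=[0.3882, 0.4561, 0.8008] o=[0.8521, 0.6272, 0.4945] → [-0.1320, 0.3248, -0.1210, 0.3882, 0.4561, 0.8008]
J5: z=[0.4783, 0.6430, -0.5981] o=[1.1148, 0.5815, 0.6554] → [0.2723, -0.2036, -0.0012, 0.4783, 0.6430, -0.5981]
V = J·q̇ = [0.0613, 0.4155, 0.2728, 1.3062, 1.0190, 0.2393]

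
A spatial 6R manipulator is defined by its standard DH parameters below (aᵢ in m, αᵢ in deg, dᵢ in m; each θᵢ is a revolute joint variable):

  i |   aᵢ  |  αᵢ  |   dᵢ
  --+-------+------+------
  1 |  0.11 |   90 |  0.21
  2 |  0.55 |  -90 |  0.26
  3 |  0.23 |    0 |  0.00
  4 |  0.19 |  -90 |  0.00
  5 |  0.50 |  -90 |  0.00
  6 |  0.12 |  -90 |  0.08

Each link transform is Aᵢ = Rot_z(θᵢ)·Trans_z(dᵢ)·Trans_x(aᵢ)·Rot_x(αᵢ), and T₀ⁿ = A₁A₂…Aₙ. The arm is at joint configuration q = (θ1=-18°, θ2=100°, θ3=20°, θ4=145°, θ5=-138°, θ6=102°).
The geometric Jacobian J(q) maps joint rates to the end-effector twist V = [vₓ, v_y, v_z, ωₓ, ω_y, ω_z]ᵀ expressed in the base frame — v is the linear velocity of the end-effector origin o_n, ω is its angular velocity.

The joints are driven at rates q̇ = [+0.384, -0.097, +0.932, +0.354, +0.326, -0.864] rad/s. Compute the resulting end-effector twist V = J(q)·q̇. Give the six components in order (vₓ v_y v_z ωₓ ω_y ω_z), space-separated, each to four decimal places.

o_n = [-0.4276, 0.0377, 1.0330]
J₁: ẑ×o_n = [-0.0377, -0.4276, 0.0000], ω = ẑ
J2: z=[-0.3090, -0.9511, 0.0000] o=[0.1046, -0.0340, 0.2100] → [-0.7828, 0.2543, -0.5283, -0.3090, -0.9511, 0.0000]
J3: z=[-0.9366, 0.3043, -0.1736] o=[-0.0666, -0.2518, 0.7516] → [0.1359, 0.3263, -0.1612, -0.9366, 0.3043, -0.1736]
J4: z=[-0.9366, 0.3043, -0.1736] o=[-0.0779, -0.1653, 0.9645] → [0.0561, 0.1249, -0.0837, -0.9366, 0.3043, -0.1736]
J5: z=[-0.2557, -0.9325, -0.2549] o=[-0.0324, -0.1284, 0.7838] → [-0.1901, 0.1645, -0.4109, -0.2557, -0.9325, -0.2549]
J6: z=[-0.5358, 0.3562, -0.7656] o=[-0.4348, -0.0988, 1.0791] → [0.0881, -0.0302, -0.0757, -0.5358, 0.3562, -0.7656]
V = J·q̇ = [0.0699, 0.2392, -0.1972, -0.7950, -0.1281, 0.7390]

0.0699 0.2392 -0.1972 -0.7950 -0.1281 0.7390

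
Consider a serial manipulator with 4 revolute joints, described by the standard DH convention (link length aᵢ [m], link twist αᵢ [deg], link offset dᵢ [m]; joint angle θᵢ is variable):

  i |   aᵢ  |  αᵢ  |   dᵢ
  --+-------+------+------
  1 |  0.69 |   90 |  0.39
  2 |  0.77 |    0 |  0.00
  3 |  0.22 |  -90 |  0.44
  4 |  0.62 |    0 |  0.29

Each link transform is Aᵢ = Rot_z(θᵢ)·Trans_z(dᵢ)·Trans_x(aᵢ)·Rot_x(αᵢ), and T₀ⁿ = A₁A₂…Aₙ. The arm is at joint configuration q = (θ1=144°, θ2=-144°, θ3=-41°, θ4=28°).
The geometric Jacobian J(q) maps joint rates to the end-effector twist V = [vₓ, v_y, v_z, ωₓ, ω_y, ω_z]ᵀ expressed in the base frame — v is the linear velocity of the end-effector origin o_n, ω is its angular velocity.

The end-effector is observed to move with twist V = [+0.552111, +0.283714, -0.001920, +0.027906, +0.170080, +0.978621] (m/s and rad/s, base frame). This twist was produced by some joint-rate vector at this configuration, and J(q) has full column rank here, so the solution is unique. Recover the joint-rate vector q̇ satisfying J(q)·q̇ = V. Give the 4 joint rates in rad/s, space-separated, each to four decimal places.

o_n = [0.6722, -0.3043, -0.2846]
J₁: ẑ×o_n = [0.3043, 0.6722, -0.0000], ω = ẑ
J2: z=[0.5878, 0.8090, 0.0000] o=[-0.5582, 0.4056, 0.3900] → [-0.5458, 0.3965, -1.4127, 0.5878, 0.8090, 0.0000]
J3: z=[0.5878, 0.8090, 0.0000] o=[-0.0543, 0.0394, -0.0626] → [-0.1796, 0.1305, -0.7898, 0.5878, 0.8090, 0.0000]
J4: z=[0.0705, -0.0512, -0.9962] o=[0.3817, 0.2666, -0.0434] → [-0.5564, -0.2724, -0.0254, 0.0705, -0.0512, -0.9962]
q̇ = J⁺·V = [0.0940, -0.1560, 0.3100, -0.8880]

0.0940 -0.1560 0.3100 -0.8880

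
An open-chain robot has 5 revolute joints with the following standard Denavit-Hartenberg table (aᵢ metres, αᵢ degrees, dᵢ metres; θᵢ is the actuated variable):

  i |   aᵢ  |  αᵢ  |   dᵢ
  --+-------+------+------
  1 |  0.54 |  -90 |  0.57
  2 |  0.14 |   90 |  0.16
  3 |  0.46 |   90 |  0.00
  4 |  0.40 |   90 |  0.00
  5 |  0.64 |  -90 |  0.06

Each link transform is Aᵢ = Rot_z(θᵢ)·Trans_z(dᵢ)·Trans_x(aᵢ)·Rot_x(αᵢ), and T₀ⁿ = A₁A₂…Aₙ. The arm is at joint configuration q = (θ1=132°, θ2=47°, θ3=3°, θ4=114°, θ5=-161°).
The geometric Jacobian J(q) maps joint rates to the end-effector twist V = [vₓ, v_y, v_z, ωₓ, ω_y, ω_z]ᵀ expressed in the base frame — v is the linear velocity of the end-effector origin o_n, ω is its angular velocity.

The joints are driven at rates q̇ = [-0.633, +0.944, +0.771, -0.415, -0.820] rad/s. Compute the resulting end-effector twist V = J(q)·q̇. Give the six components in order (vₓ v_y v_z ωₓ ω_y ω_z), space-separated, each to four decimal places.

o_n = [-0.9099, 0.4137, -0.0725]
J₁: ẑ×o_n = [-0.4137, -0.9099, 0.0000], ω = ẑ
J2: z=[-0.7431, -0.6691, 0.0000] o=[-0.3613, 0.4013, 0.5700] → [0.4299, -0.4775, -0.3763, -0.7431, -0.6691, 0.0000]
J3: z=[-0.4894, 0.5435, 0.6820] o=[-0.5441, 0.3652, 0.4676] → [-0.3266, -0.5138, 0.1751, -0.4894, 0.5435, 0.6820]
J4: z=[0.7182, 0.6947, -0.0383] o=[-0.7716, 0.5819, 0.1316] → [-0.1483, 0.1519, -0.0248, 0.7182, 0.6947, -0.0383]
J5: z=[-0.6509, 0.6514, -0.3898] o=[-0.8700, 0.7039, 0.4997] → [-0.4859, -0.3569, 0.2149, -0.6509, 0.6514, -0.3898]
V = J·q̇ = [0.8758, -0.0413, -0.3861, -0.8432, -1.0351, 0.2284]

0.8758 -0.0413 -0.3861 -0.8432 -1.0351 0.2284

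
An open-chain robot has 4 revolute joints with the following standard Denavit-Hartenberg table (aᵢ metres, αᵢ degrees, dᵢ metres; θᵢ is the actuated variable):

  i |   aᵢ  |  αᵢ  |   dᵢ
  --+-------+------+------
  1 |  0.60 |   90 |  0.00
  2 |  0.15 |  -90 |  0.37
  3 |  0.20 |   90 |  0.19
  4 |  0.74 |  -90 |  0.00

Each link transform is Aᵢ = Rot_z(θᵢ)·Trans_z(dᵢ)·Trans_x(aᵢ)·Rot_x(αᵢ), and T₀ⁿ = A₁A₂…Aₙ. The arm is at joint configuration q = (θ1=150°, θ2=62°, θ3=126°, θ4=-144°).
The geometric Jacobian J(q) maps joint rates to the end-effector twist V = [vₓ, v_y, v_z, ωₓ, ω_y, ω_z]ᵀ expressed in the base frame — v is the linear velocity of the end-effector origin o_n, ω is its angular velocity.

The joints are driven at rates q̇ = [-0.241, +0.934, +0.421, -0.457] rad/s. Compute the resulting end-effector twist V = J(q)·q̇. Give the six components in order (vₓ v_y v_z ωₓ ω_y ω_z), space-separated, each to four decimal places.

0.5837 0.0122 0.7220 1.0735 0.7689 -0.3698

o_n = [-0.5169, 1.0981, 0.2243]
J₁: ẑ×o_n = [-1.0981, -0.5169, 0.0000], ω = ẑ
J2: z=[0.5000, 0.8660, 0.0000] o=[-0.5196, 0.3000, 0.0000] → [0.1943, -0.1122, 0.3967, 0.5000, 0.8660, 0.0000]
J3: z=[0.7647, -0.4415, 0.4695] o=[-0.3956, 0.6556, 0.1324] → [-0.2483, -0.1272, 0.2848, 0.7647, -0.4415, 0.4695]
J4: z=[-0.6228, -0.3191, 0.7143] o=[-0.2834, 0.4040, 0.1178] → [-0.5298, -0.1005, -0.5068, -0.6228, -0.3191, 0.7143]
V = J·q̇ = [0.5837, 0.0122, 0.7220, 1.0735, 0.7689, -0.3698]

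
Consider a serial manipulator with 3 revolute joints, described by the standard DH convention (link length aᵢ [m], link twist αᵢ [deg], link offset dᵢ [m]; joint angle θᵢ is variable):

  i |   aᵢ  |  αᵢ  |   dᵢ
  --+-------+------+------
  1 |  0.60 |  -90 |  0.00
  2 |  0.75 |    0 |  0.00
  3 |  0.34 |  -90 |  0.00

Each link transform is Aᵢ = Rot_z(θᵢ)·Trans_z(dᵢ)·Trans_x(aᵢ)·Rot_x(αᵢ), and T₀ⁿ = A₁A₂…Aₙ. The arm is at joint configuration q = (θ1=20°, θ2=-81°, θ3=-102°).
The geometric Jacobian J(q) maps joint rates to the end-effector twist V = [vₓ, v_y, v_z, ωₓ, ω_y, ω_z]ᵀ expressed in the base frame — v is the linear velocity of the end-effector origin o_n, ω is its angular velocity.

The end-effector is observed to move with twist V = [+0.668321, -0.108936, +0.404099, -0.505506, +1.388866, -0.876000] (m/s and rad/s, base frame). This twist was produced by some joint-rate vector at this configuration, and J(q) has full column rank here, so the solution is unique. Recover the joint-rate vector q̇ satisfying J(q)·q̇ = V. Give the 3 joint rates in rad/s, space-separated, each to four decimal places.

-0.8760 0.8330 0.6450

o_n = [0.3550, 0.1292, 0.7230]
J₁: ẑ×o_n = [-0.1292, 0.3550, 0.0000], ω = ẑ
J2: z=[-0.3420, 0.9397, 0.0000] o=[0.5638, 0.2052, 0.0000] → [0.6794, 0.2473, 0.2222, -0.3420, 0.9397, 0.0000]
J3: z=[-0.3420, 0.9397, 0.0000] o=[0.6741, 0.2453, 0.7408] → [-0.0167, -0.0061, 0.3395, -0.3420, 0.9397, 0.0000]
q̇ = J⁺·V = [-0.8760, 0.8330, 0.6450]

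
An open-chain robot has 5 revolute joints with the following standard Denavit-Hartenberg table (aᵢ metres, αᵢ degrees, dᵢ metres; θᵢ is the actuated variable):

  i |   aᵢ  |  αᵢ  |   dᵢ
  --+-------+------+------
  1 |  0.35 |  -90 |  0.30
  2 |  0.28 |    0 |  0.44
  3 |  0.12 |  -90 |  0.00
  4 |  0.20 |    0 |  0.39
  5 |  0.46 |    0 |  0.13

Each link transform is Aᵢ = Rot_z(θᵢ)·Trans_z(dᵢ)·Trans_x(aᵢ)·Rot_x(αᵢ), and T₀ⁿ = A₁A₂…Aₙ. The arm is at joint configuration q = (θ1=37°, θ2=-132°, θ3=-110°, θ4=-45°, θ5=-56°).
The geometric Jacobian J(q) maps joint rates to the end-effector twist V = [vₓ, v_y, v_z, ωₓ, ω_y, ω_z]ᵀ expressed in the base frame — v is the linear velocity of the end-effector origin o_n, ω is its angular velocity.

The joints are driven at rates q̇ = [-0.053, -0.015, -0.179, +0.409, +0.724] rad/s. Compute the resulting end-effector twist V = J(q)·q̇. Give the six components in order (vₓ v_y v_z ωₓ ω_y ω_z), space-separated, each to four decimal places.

-0.2234 -0.0912 -0.6105 -0.6822 -0.7570 0.4789

o_n = [-0.9236, 0.5975, 0.5989]
J₁: ẑ×o_n = [-0.5975, -0.9236, 0.0000], ω = ẑ
J2: z=[-0.6018, 0.7986, 0.0000] o=[0.2795, 0.2106, 0.3000] → [0.2387, 0.1799, 0.7280, -0.6018, 0.7986, 0.0000]
J3: z=[-0.6018, 0.7986, 0.0000] o=[-0.1349, 0.4493, 0.5081] → [0.0725, 0.0546, 0.5407, -0.6018, 0.7986, 0.0000]
J4: z=[-0.7052, -0.5314, 0.4695] o=[-0.1799, 0.4154, 0.4021] → [-0.1900, -0.2104, -0.5236, -0.7052, -0.5314, 0.4695]
J5: z=[-0.7052, -0.5314, 0.4695] o=[-0.5930, 0.2811, 0.4604] → [-0.2221, -0.0575, -0.3987, -0.7052, -0.5314, 0.4695]
V = J·q̇ = [-0.2234, -0.0912, -0.6105, -0.6822, -0.7570, 0.4789]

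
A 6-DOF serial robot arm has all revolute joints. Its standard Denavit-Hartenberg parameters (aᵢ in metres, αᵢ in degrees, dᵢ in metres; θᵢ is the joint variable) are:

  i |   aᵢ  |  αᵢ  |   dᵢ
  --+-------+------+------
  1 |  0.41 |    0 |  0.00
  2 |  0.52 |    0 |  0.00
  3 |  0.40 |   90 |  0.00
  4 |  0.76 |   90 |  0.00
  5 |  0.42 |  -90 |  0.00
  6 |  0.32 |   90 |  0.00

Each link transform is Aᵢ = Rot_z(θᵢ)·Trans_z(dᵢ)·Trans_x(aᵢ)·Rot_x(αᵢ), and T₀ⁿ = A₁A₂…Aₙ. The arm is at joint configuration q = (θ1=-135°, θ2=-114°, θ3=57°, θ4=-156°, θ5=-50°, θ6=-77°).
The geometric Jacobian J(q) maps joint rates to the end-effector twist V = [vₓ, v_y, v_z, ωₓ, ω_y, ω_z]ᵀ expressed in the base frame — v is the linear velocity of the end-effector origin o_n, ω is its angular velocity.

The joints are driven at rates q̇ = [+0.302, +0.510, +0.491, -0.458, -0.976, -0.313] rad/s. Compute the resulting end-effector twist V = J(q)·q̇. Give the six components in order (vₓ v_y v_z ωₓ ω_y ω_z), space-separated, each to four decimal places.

o_n = [0.1399, -0.3207, -0.1529]
J₁: ẑ×o_n = [0.3207, 0.1399, -0.0000], ω = ẑ
J2: z=[0.0000, 0.0000, 1.0000] o=[-0.2899, -0.2899, 0.0000] → [0.0308, 0.4298, -0.0000, 0.0000, 0.0000, 1.0000]
J3: z=[0.0000, 0.0000, 1.0000] o=[-0.4763, 0.1955, 0.0000] → [0.5163, 0.6161, -0.0000, 0.0000, 0.0000, 1.0000]
J4: z=[0.2079, 0.9781, 0.0000] o=[-0.8675, 0.2787, 0.0000] → [-0.1496, 0.0318, -1.1100, 0.2079, 0.9781, 0.0000]
J5: z=[0.3978, -0.0846, 0.9135] o=[-0.1884, 0.1344, -0.3091] → [0.4025, 0.2377, -0.1533, 0.3978, -0.0846, 0.9135]
J6: z=[0.8182, 0.4832, -0.3116] o=[-0.0141, -0.2316, -0.4189] → [0.1008, -0.2656, -0.1473, 0.8182, 0.4832, -0.3116]
V = J·q̇ = [0.0101, 0.4005, 0.7041, -0.7396, -0.5167, 0.5089]

0.0101 0.4005 0.7041 -0.7396 -0.5167 0.5089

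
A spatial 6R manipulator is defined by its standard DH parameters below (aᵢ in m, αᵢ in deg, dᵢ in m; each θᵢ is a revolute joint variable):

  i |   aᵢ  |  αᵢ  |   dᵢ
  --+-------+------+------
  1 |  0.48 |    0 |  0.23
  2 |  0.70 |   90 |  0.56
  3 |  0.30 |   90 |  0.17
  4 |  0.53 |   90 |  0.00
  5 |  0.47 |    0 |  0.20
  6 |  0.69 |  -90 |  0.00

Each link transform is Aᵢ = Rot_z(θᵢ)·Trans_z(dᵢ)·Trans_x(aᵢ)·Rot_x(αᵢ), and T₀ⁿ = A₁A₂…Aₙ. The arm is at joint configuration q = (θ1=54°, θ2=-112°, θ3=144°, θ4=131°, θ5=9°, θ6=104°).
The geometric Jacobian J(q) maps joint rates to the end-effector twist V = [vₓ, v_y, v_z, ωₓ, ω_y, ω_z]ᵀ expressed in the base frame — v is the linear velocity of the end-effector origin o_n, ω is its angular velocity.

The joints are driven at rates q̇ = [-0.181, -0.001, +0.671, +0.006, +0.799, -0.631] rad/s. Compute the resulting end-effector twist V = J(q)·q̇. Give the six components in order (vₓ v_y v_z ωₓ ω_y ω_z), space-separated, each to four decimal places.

o_n = [0.1651, -1.0247, 1.3490]
J₁: ẑ×o_n = [1.0247, 0.1651, -0.0000], ω = ẑ
J2: z=[0.0000, 0.0000, 1.0000] o=[0.2821, 0.3883, 0.2300] → [1.4131, -0.1171, 0.0000, 0.0000, 0.0000, 1.0000]
J3: z=[-0.8480, -0.5299, 0.0000] o=[0.6531, -0.2053, 0.7900] → [-0.2962, 0.4740, 0.4363, -0.8480, -0.5299, 0.0000]
J4: z=[0.3115, -0.4985, 0.8090] o=[0.3803, -0.0896, 0.9663] → [0.5658, -0.2933, -0.3986, 0.3115, -0.4985, 0.8090]
J5: z=[-0.8799, 0.1701, 0.4436] o=[0.1902, -0.5401, 0.7620] → [0.3149, 0.5054, 0.4307, -0.8799, 0.1701, 0.4436]
J6: z=[-0.8799, 0.1701, 0.4436] o=[-0.1295, -0.9373, 0.7311] → [0.1439, 0.6743, 0.0268, -0.8799, 0.1701, 0.4436]
V = J·q̇ = [-0.2215, 0.2649, 0.6176, -0.7150, -0.3300, -0.1026]

-0.2215 0.2649 0.6176 -0.7150 -0.3300 -0.1026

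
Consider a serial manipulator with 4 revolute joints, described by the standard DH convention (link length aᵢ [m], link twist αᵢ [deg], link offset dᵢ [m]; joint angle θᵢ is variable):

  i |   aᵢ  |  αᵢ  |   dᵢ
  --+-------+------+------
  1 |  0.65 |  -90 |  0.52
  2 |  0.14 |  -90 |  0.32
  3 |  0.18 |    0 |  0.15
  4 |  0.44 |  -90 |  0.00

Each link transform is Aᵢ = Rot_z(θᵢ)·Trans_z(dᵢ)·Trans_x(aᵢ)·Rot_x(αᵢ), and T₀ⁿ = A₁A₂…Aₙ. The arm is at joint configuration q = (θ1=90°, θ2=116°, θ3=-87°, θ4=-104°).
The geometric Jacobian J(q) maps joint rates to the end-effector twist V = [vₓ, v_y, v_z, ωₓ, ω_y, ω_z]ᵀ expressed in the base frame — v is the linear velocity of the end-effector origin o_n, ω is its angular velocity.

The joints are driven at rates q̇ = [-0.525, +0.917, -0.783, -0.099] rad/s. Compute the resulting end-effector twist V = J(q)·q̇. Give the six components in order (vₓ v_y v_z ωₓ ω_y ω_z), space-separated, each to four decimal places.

o_n = [-0.4158, 0.6390, 0.8397]
J₁: ẑ×o_n = [-0.6390, -0.4158, 0.0000], ω = ẑ
J2: z=[-1.0000, 0.0000, 0.0000] o=[0.0000, 0.6500, 0.5200] → [0.0000, 0.3197, 0.0110, -1.0000, 0.0000, 0.0000]
J3: z=[-0.0000, -0.8988, 0.4384] o=[-0.3200, 0.5886, 0.3942] → [-0.4225, -0.0420, -0.0861, -0.0000, -0.8988, 0.4384]
J4: z=[-0.0000, -0.8988, 0.4384] o=[-0.4998, 0.4497, 0.4515] → [-0.4319, 0.0368, 0.0755, -0.0000, -0.8988, 0.4384]
V = J·q̇ = [0.7091, 0.5407, 0.0700, -0.9170, 0.7927, -0.9116]

0.7091 0.5407 0.0700 -0.9170 0.7927 -0.9116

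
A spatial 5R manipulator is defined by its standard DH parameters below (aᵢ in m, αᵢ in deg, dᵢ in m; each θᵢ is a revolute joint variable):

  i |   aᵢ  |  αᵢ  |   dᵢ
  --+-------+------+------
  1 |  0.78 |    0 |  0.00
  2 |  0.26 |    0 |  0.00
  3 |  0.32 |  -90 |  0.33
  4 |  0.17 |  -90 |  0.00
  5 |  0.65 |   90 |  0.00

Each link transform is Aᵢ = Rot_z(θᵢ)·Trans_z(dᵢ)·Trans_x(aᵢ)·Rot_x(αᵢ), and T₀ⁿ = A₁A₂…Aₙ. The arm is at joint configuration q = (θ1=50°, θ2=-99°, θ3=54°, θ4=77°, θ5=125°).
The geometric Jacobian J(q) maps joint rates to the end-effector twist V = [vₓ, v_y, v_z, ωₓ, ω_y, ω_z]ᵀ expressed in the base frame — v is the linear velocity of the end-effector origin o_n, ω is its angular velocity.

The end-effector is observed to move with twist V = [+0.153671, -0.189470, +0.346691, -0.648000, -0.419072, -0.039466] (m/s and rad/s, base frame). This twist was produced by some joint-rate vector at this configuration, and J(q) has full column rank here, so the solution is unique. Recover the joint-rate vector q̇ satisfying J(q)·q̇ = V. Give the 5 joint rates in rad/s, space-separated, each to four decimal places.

o_n = [0.9917, -0.1052, 0.5276]
J₁: ẑ×o_n = [0.1052, 0.9917, -0.0000], ω = ẑ
J2: z=[0.0000, 0.0000, 1.0000] o=[0.5014, 0.5975, 0.0000] → [0.7027, 0.4903, -0.0000, 0.0000, 0.0000, 1.0000]
J3: z=[0.0000, 0.0000, 1.0000] o=[0.6719, 0.4013, 0.0000] → [0.5065, 0.3197, -0.0000, 0.0000, 0.0000, 1.0000]
J4: z=[-0.0872, 0.9962, 0.0000] o=[0.9907, 0.4292, 0.3300] → [0.1969, 0.0172, 0.0456, -0.0872, 0.9962, 0.0000]
J5: z=[-0.9707, -0.0849, -0.2250] o=[1.0288, 0.4325, 0.1644] → [-0.1518, 0.3610, 0.5188, -0.9707, -0.0849, -0.2250]
q̇ = J⁺·V = [-0.6950, -0.0390, 0.8520, -0.3610, 0.7000]

-0.6950 -0.0390 0.8520 -0.3610 0.7000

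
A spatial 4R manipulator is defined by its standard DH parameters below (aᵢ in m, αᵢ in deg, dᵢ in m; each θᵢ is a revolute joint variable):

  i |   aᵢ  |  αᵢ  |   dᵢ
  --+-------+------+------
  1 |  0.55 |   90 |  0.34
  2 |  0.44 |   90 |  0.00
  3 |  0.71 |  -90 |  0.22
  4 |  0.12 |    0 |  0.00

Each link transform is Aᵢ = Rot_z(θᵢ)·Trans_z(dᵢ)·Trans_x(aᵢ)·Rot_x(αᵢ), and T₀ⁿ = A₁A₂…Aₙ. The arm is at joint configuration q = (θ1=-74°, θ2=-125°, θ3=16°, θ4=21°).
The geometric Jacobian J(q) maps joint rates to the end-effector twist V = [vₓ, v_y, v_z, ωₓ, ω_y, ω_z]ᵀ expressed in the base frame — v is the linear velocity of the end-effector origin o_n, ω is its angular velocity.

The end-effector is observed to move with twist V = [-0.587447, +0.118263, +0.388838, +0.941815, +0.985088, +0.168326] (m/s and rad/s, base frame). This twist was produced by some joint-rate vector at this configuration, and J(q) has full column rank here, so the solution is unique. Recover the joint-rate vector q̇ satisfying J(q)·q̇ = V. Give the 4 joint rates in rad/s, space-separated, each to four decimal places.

0.0010 -0.2800 0.6590 -0.9330

o_n = [-0.3007, 0.2265, -0.5662]
J₁: ẑ×o_n = [-0.2265, -0.3007, 0.0000], ω = ẑ
J2: z=[-0.9613, -0.2756, 0.0000] o=[0.1516, -0.5287, 0.3400] → [0.2498, -0.8711, -0.8506, -0.9613, -0.2756, 0.0000]
J3: z=[-0.2258, 0.7874, 0.5736] o=[0.0820, -0.2861, -0.0204] → [-0.7238, -0.3427, 0.1856, -0.2258, 0.7874, 0.5736]
J4: z=[-0.8804, -0.4169, 0.2258] o=[-0.2637, 0.2095, -0.4533] → [0.0432, -0.1077, -0.0304, -0.8804, -0.4169, 0.2258]
q̇ = J⁺·V = [0.0010, -0.2800, 0.6590, -0.9330]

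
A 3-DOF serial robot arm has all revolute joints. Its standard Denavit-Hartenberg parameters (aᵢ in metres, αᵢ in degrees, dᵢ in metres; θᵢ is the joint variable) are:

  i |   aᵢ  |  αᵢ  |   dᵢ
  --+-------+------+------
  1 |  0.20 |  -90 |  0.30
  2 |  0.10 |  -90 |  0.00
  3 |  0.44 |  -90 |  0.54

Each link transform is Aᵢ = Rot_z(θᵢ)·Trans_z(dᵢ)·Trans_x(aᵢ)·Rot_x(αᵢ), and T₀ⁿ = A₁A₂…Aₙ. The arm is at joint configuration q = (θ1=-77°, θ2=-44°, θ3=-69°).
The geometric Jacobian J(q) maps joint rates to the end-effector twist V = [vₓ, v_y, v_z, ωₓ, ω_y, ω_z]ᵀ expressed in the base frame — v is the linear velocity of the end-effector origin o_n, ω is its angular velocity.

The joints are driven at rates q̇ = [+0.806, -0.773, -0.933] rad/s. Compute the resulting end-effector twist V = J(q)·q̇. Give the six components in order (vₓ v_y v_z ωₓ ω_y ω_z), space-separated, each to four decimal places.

0.6405 0.6044 0.1670 -0.8990 0.4576 1.4771

o_n = [0.5713, -0.6486, 0.0906]
J₁: ẑ×o_n = [0.6486, 0.5713, -0.0000], ω = ẑ
J2: z=[0.9744, 0.2250, 0.0000] o=[0.0450, -0.1949, 0.3000] → [-0.0471, 0.2041, -0.5605, 0.9744, 0.2250, 0.0000]
J3: z=[0.1563, -0.6769, -0.7193] o=[0.0612, -0.2650, 0.3695] → [-0.0872, -0.3234, 0.2853, 0.1563, -0.6769, -0.7193]
V = J·q̇ = [0.6405, 0.6044, 0.1670, -0.8990, 0.4576, 1.4771]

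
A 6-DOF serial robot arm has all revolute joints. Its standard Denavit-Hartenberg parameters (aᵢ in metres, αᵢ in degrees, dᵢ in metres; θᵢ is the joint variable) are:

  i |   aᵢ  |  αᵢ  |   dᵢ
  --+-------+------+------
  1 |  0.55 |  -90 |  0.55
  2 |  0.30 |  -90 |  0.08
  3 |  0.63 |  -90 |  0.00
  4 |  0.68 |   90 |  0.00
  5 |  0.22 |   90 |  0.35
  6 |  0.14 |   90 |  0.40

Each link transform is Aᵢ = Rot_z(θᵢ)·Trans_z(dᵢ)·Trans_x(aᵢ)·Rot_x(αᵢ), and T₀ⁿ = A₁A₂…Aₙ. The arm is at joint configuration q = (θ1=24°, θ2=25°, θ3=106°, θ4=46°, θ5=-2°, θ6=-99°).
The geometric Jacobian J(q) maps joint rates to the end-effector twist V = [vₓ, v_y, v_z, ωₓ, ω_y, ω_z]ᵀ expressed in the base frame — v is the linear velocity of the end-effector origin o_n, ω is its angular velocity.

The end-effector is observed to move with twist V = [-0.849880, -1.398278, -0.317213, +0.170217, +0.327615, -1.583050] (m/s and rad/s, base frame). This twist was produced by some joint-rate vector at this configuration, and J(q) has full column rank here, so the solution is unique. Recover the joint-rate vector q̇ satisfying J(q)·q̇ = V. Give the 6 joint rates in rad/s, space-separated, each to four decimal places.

o_n = [1.4957, -0.8239, 0.8490]
J₁: ẑ×o_n = [0.8239, 1.4957, -0.0000], ω = ẑ
J2: z=[-0.4067, 0.9135, 0.0000] o=[0.5025, 0.2237, 0.5500] → [0.2732, 0.1216, -0.4813, -0.4067, 0.9135, 0.0000]
J3: z=[-0.3861, -0.1719, -0.9063] o=[0.7183, 0.4074, 0.4232] → [-1.1891, -0.5402, 0.6090, -0.3861, -0.1719, -0.9063]
J4: z=[-0.9080, -0.1025, 0.4062] o=[0.8208, -0.2099, 0.4966] → [0.2133, 0.5942, 0.6267, -0.9080, -0.1025, 0.4062]
J5: z=[-0.1511, -0.8242, -0.5458] o=[1.0866, -0.5886, 0.9950] → [-0.0082, -0.2454, 0.3728, -0.1511, -0.8242, -0.5458]
J6: z=[0.8938, 0.1219, -0.4316] o=[1.1266, -0.9987, 0.9619] → [0.0617, -0.0584, 0.1113, 0.8938, 0.1219, -0.4316]
q̇ = J⁺·V = [-0.4510, 0.8810, 0.4870, -0.6910, 0.5930, 0.2000]

-0.4510 0.8810 0.4870 -0.6910 0.5930 0.2000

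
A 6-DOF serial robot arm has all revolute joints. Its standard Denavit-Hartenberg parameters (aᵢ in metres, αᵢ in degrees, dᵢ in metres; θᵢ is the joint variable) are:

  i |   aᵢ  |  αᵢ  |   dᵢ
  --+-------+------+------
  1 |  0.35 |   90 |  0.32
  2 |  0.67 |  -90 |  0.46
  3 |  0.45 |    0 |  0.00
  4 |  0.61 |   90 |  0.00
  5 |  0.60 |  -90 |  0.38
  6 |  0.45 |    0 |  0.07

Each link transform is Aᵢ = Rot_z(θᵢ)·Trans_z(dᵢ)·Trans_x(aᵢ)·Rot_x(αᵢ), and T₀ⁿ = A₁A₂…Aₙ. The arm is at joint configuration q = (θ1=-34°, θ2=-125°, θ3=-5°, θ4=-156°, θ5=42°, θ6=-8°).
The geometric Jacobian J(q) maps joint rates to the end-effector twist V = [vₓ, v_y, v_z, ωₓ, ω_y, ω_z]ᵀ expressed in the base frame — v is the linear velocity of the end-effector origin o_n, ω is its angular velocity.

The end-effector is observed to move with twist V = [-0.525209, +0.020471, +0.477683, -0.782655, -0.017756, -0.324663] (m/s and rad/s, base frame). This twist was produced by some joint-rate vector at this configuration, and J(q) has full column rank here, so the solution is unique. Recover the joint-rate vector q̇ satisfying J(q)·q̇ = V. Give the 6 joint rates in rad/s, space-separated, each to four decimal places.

o_n = [0.6508, -1.0627, 0.1289]
J₁: ẑ×o_n = [1.0627, 0.6508, -0.0000], ω = ẑ
J2: z=[-0.5592, -0.8290, 0.0000] o=[0.2902, -0.1957, 0.3200] → [0.1584, -0.1069, 0.7838, -0.5592, -0.8290, 0.0000]
J3: z=[0.6791, -0.4581, -0.5736] o=[-0.2857, -0.3622, -0.2288] → [-0.5656, -0.7801, -0.0467, 0.6791, -0.4581, -0.5736]
J4: z=[0.6791, -0.4581, -0.5736] o=[-0.5208, -0.2509, -0.5960] → [-0.7977, -1.1643, -0.0146, 0.6791, -0.4581, -0.5736]
J5: z=[0.6835, 0.6794, 0.2667] o=[-0.3576, -0.6005, -0.1236] → [0.2948, 0.0964, -1.0010, 0.6835, 0.6794, 0.2667]
J6: z=[0.3256, 0.0431, -0.9445] o=[0.2941, -0.7818, 0.0928] → [-0.2637, -0.3486, -0.1068, 0.3256, 0.0431, -0.9445]
q̇ = J⁺·V = [-0.7670, 0.0170, -0.6170, -0.0070, -0.4130, -0.2060]

-0.7670 0.0170 -0.6170 -0.0070 -0.4130 -0.2060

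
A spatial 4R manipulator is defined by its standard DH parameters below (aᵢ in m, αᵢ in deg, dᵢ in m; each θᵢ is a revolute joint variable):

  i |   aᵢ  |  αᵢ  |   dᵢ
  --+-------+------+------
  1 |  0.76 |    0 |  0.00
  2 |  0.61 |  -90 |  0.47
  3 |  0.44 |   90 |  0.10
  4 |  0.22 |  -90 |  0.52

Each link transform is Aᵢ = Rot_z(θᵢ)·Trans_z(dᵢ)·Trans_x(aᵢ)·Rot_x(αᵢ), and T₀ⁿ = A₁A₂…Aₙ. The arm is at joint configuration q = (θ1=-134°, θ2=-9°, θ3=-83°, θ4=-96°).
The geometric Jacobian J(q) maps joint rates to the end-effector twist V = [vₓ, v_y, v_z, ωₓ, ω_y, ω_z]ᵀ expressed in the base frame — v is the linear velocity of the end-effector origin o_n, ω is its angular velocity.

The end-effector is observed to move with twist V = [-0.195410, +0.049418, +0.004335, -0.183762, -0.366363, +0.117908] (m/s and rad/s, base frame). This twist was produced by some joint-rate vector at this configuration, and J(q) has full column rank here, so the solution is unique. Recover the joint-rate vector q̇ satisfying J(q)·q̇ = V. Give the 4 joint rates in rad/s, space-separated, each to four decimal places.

o_n = [-0.7150, -0.5389, 0.9473]
J₁: ẑ×o_n = [0.5389, -0.7150, 0.0000], ω = ẑ
J2: z=[0.0000, 0.0000, 1.0000] o=[-0.5279, -0.5467, 0.0000] → [-0.0078, -0.1871, 0.0000, 0.0000, 0.0000, 1.0000]
J3: z=[0.6018, -0.7986, 0.0000] o=[-1.0151, -0.9138, 0.4700] → [-0.3812, -0.2872, 0.4653, 0.6018, -0.7986, 0.0000]
J4: z=[0.7927, 0.5973, 0.1219] o=[-0.9978, -1.0259, 0.9067] → [-0.0351, 0.0023, 0.2172, 0.7927, 0.5973, 0.1219]
q̇ = J⁺·V = [-0.2520, 0.4150, 0.1820, -0.3700]

-0.2520 0.4150 0.1820 -0.3700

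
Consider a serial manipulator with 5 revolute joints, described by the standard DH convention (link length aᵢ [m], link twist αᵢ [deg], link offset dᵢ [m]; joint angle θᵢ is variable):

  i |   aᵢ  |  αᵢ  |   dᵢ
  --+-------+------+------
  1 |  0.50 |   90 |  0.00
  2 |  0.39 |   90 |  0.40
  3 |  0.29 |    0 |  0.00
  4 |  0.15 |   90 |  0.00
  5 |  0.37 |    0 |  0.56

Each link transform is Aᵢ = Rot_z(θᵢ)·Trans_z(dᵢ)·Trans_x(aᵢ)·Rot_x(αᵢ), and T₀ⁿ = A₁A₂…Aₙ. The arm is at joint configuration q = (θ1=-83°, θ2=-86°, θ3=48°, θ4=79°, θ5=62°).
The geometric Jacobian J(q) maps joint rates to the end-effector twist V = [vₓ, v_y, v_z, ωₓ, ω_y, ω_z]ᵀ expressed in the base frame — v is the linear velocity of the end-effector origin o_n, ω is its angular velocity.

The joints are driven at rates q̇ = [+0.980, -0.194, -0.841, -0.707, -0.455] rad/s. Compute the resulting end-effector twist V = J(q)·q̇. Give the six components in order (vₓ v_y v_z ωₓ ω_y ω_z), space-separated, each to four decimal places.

0.8007 -1.0806 -0.9538 0.6494 -1.4505 1.4505

o_n = [-1.1737, -0.3783, -0.8572]
J₁: ẑ×o_n = [0.3783, -1.1737, 0.0000], ω = ẑ
J2: z=[-0.9925, -0.1219, 0.0000] o=[0.0609, -0.4963, 0.0000] → [0.1045, -0.8508, -0.2675, -0.9925, -0.1219, 0.0000]
J3: z=[-0.1216, 0.9901, -0.0698] o=[-0.3328, -0.5720, -0.3890] → [-0.4500, 0.0017, 0.8091, -0.1216, 0.9901, -0.0698]
J4: z=[-0.1216, 0.9901, -0.0698] o=[-0.5450, -0.6117, -0.5826] → [-0.2556, 0.0105, 0.5941, -0.1216, 0.9901, -0.0698]
J5: z=[-0.5905, -0.1286, -0.7967] o=[-0.6647, -0.6201, -0.4926] → [0.2395, 0.1902, -0.2082, -0.5905, -0.1286, -0.7967]
V = J·q̇ = [0.8007, -1.0806, -0.9538, 0.6494, -1.4505, 1.4505]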